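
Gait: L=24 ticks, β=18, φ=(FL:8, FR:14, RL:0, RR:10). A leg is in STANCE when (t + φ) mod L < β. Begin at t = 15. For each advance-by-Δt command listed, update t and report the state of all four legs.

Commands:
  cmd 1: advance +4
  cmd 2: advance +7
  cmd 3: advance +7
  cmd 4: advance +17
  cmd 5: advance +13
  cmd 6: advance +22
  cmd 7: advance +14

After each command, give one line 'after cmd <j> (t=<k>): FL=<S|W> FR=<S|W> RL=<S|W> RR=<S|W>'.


start t=15: FL=W FR=S RL=S RR=S
cmd 1: advance +4 → t=19, phase=(3,9,19,5) → FL=S FR=S RL=W RR=S
cmd 2: advance +7 → t=26, phase=(10,16,2,12) → FL=S FR=S RL=S RR=S
cmd 3: advance +7 → t=33, phase=(17,23,9,19) → FL=S FR=W RL=S RR=W
cmd 4: advance +17 → t=50, phase=(10,16,2,12) → FL=S FR=S RL=S RR=S
cmd 5: advance +13 → t=63, phase=(23,5,15,1) → FL=W FR=S RL=S RR=S
cmd 6: advance +22 → t=85, phase=(21,3,13,23) → FL=W FR=S RL=S RR=W
cmd 7: advance +14 → t=99, phase=(11,17,3,13) → FL=S FR=S RL=S RR=S

after cmd 1 (t=19): FL=S FR=S RL=W RR=S
after cmd 2 (t=26): FL=S FR=S RL=S RR=S
after cmd 3 (t=33): FL=S FR=W RL=S RR=W
after cmd 4 (t=50): FL=S FR=S RL=S RR=S
after cmd 5 (t=63): FL=W FR=S RL=S RR=S
after cmd 6 (t=85): FL=W FR=S RL=S RR=W
after cmd 7 (t=99): FL=S FR=S RL=S RR=S


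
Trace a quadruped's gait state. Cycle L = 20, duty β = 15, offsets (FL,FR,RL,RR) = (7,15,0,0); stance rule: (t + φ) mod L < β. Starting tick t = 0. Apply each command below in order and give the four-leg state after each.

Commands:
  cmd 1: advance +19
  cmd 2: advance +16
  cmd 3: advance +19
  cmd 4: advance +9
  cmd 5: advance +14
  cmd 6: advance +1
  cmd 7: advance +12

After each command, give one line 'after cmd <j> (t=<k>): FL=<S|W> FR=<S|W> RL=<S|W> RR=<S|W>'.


after cmd 1 (t=19): FL=S FR=S RL=W RR=W
after cmd 2 (t=35): FL=S FR=S RL=W RR=W
after cmd 3 (t=54): FL=S FR=S RL=S RR=S
after cmd 4 (t=63): FL=S FR=W RL=S RR=S
after cmd 5 (t=77): FL=S FR=S RL=W RR=W
after cmd 6 (t=78): FL=S FR=S RL=W RR=W
after cmd 7 (t=90): FL=W FR=S RL=S RR=S

start t=0: FL=S FR=W RL=S RR=S
cmd 1: advance +19 → t=19, phase=(6,14,19,19) → FL=S FR=S RL=W RR=W
cmd 2: advance +16 → t=35, phase=(2,10,15,15) → FL=S FR=S RL=W RR=W
cmd 3: advance +19 → t=54, phase=(1,9,14,14) → FL=S FR=S RL=S RR=S
cmd 4: advance +9 → t=63, phase=(10,18,3,3) → FL=S FR=W RL=S RR=S
cmd 5: advance +14 → t=77, phase=(4,12,17,17) → FL=S FR=S RL=W RR=W
cmd 6: advance +1 → t=78, phase=(5,13,18,18) → FL=S FR=S RL=W RR=W
cmd 7: advance +12 → t=90, phase=(17,5,10,10) → FL=W FR=S RL=S RR=S


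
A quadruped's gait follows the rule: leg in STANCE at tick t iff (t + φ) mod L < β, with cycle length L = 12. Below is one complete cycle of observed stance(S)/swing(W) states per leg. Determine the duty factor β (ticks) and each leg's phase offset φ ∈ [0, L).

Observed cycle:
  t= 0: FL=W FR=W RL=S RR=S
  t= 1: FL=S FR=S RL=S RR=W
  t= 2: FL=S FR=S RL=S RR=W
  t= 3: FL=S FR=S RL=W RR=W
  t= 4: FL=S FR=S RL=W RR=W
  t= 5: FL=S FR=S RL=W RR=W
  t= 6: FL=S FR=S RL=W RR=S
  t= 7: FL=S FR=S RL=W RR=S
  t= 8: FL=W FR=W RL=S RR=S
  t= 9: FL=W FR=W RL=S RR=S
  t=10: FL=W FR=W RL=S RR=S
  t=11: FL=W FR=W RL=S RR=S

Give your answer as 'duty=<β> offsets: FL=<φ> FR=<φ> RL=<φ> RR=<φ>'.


duty β = stance ticks per leg = 7
FL: stance ticks = 7; W→S at t=1 → φ=11
FR: stance ticks = 7; W→S at t=1 → φ=11
RL: stance ticks = 7; W→S at t=8 → φ=4
RR: stance ticks = 7; W→S at t=6 → φ=6

duty=7 offsets: FL=11 FR=11 RL=4 RR=6


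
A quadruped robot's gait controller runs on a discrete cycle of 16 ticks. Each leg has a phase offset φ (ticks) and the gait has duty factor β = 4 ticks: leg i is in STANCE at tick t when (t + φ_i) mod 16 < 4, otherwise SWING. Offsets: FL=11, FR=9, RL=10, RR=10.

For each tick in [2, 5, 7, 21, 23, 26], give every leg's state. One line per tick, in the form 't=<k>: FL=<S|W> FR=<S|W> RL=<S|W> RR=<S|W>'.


t=2: FL=W FR=W RL=W RR=W
t=5: FL=S FR=W RL=W RR=W
t=7: FL=S FR=S RL=S RR=S
t=21: FL=S FR=W RL=W RR=W
t=23: FL=S FR=S RL=S RR=S
t=26: FL=W FR=S RL=W RR=W

t=2: phase=(13,11,12,12) vs β=4 → FL=W FR=W RL=W RR=W
t=5: phase=(0,14,15,15) vs β=4 → FL=S FR=W RL=W RR=W
t=7: phase=(2,0,1,1) vs β=4 → FL=S FR=S RL=S RR=S
t=21: phase=(0,14,15,15) vs β=4 → FL=S FR=W RL=W RR=W
t=23: phase=(2,0,1,1) vs β=4 → FL=S FR=S RL=S RR=S
t=26: phase=(5,3,4,4) vs β=4 → FL=W FR=S RL=W RR=W


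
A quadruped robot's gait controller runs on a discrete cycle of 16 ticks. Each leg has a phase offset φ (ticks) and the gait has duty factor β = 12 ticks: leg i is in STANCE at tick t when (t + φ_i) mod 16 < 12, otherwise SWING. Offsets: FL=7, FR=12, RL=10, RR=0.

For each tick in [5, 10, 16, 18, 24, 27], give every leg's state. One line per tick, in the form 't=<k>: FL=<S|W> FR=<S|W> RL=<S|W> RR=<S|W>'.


t=5: FL=W FR=S RL=W RR=S
t=10: FL=S FR=S RL=S RR=S
t=16: FL=S FR=W RL=S RR=S
t=18: FL=S FR=W RL=W RR=S
t=24: FL=W FR=S RL=S RR=S
t=27: FL=S FR=S RL=S RR=S

t=5: phase=(12,1,15,5) vs β=12 → FL=W FR=S RL=W RR=S
t=10: phase=(1,6,4,10) vs β=12 → FL=S FR=S RL=S RR=S
t=16: phase=(7,12,10,0) vs β=12 → FL=S FR=W RL=S RR=S
t=18: phase=(9,14,12,2) vs β=12 → FL=S FR=W RL=W RR=S
t=24: phase=(15,4,2,8) vs β=12 → FL=W FR=S RL=S RR=S
t=27: phase=(2,7,5,11) vs β=12 → FL=S FR=S RL=S RR=S


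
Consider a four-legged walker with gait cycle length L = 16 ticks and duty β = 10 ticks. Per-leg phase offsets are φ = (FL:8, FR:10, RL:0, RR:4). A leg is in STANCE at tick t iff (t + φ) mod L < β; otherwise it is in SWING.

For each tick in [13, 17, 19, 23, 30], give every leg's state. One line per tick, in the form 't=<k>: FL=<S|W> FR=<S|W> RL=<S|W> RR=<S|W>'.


t=13: phase=(5,7,13,1) vs β=10 → FL=S FR=S RL=W RR=S
t=17: phase=(9,11,1,5) vs β=10 → FL=S FR=W RL=S RR=S
t=19: phase=(11,13,3,7) vs β=10 → FL=W FR=W RL=S RR=S
t=23: phase=(15,1,7,11) vs β=10 → FL=W FR=S RL=S RR=W
t=30: phase=(6,8,14,2) vs β=10 → FL=S FR=S RL=W RR=S

t=13: FL=S FR=S RL=W RR=S
t=17: FL=S FR=W RL=S RR=S
t=19: FL=W FR=W RL=S RR=S
t=23: FL=W FR=S RL=S RR=W
t=30: FL=S FR=S RL=W RR=S


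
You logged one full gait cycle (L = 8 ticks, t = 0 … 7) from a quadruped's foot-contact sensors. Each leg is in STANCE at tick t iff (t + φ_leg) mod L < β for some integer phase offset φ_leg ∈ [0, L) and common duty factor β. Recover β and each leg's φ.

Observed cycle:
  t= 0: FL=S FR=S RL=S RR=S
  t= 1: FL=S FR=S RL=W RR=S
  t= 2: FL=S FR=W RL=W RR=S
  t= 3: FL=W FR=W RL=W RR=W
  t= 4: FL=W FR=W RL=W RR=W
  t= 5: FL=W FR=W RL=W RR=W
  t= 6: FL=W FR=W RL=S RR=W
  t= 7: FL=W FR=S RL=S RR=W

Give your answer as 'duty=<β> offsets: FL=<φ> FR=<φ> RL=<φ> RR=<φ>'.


duty β = stance ticks per leg = 3
FL: stance ticks = 3; W→S at t=0 → φ=0
FR: stance ticks = 3; W→S at t=7 → φ=1
RL: stance ticks = 3; W→S at t=6 → φ=2
RR: stance ticks = 3; W→S at t=0 → φ=0

duty=3 offsets: FL=0 FR=1 RL=2 RR=0


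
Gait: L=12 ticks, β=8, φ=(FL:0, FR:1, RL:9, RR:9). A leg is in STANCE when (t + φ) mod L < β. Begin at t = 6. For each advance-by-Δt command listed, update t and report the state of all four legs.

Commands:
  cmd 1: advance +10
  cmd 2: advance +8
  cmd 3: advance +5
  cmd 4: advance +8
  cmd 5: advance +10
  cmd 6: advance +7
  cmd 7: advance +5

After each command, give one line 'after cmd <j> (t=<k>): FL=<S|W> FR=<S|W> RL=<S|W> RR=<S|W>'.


start t=6: FL=S FR=S RL=S RR=S
cmd 1: advance +10 → t=16, phase=(4,5,1,1) → FL=S FR=S RL=S RR=S
cmd 2: advance +8 → t=24, phase=(0,1,9,9) → FL=S FR=S RL=W RR=W
cmd 3: advance +5 → t=29, phase=(5,6,2,2) → FL=S FR=S RL=S RR=S
cmd 4: advance +8 → t=37, phase=(1,2,10,10) → FL=S FR=S RL=W RR=W
cmd 5: advance +10 → t=47, phase=(11,0,8,8) → FL=W FR=S RL=W RR=W
cmd 6: advance +7 → t=54, phase=(6,7,3,3) → FL=S FR=S RL=S RR=S
cmd 7: advance +5 → t=59, phase=(11,0,8,8) → FL=W FR=S RL=W RR=W

after cmd 1 (t=16): FL=S FR=S RL=S RR=S
after cmd 2 (t=24): FL=S FR=S RL=W RR=W
after cmd 3 (t=29): FL=S FR=S RL=S RR=S
after cmd 4 (t=37): FL=S FR=S RL=W RR=W
after cmd 5 (t=47): FL=W FR=S RL=W RR=W
after cmd 6 (t=54): FL=S FR=S RL=S RR=S
after cmd 7 (t=59): FL=W FR=S RL=W RR=W


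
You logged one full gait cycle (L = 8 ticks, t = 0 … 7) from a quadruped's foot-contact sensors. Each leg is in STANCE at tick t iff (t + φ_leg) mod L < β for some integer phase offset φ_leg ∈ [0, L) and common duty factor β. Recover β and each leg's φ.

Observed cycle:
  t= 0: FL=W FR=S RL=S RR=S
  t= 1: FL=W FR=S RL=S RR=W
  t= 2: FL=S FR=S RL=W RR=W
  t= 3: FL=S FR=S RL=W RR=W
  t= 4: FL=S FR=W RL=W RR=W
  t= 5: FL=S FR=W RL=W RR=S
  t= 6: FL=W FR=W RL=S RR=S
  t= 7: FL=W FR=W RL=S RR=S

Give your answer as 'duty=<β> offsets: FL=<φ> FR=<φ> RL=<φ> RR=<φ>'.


duty β = stance ticks per leg = 4
FL: stance ticks = 4; W→S at t=2 → φ=6
FR: stance ticks = 4; W→S at t=0 → φ=0
RL: stance ticks = 4; W→S at t=6 → φ=2
RR: stance ticks = 4; W→S at t=5 → φ=3

duty=4 offsets: FL=6 FR=0 RL=2 RR=3


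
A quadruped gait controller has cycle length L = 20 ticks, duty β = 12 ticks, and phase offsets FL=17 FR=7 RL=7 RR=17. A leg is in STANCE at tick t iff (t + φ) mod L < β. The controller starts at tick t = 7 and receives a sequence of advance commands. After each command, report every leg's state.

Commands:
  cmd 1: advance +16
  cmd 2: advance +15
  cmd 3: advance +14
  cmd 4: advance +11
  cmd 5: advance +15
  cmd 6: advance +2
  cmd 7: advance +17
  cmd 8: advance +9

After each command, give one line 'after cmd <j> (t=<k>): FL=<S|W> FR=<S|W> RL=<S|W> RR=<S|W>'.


start t=7: FL=S FR=W RL=W RR=S
cmd 1: advance +16 → t=23, phase=(0,10,10,0) → FL=S FR=S RL=S RR=S
cmd 2: advance +15 → t=38, phase=(15,5,5,15) → FL=W FR=S RL=S RR=W
cmd 3: advance +14 → t=52, phase=(9,19,19,9) → FL=S FR=W RL=W RR=S
cmd 4: advance +11 → t=63, phase=(0,10,10,0) → FL=S FR=S RL=S RR=S
cmd 5: advance +15 → t=78, phase=(15,5,5,15) → FL=W FR=S RL=S RR=W
cmd 6: advance +2 → t=80, phase=(17,7,7,17) → FL=W FR=S RL=S RR=W
cmd 7: advance +17 → t=97, phase=(14,4,4,14) → FL=W FR=S RL=S RR=W
cmd 8: advance +9 → t=106, phase=(3,13,13,3) → FL=S FR=W RL=W RR=S

after cmd 1 (t=23): FL=S FR=S RL=S RR=S
after cmd 2 (t=38): FL=W FR=S RL=S RR=W
after cmd 3 (t=52): FL=S FR=W RL=W RR=S
after cmd 4 (t=63): FL=S FR=S RL=S RR=S
after cmd 5 (t=78): FL=W FR=S RL=S RR=W
after cmd 6 (t=80): FL=W FR=S RL=S RR=W
after cmd 7 (t=97): FL=W FR=S RL=S RR=W
after cmd 8 (t=106): FL=S FR=W RL=W RR=S


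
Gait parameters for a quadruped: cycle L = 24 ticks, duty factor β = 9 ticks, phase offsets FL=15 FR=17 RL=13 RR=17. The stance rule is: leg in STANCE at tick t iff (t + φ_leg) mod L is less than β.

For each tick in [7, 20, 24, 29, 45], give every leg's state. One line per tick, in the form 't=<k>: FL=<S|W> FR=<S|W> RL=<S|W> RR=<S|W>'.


t=7: FL=W FR=S RL=W RR=S
t=20: FL=W FR=W RL=W RR=W
t=24: FL=W FR=W RL=W RR=W
t=29: FL=W FR=W RL=W RR=W
t=45: FL=W FR=W RL=W RR=W

t=7: phase=(22,0,20,0) vs β=9 → FL=W FR=S RL=W RR=S
t=20: phase=(11,13,9,13) vs β=9 → FL=W FR=W RL=W RR=W
t=24: phase=(15,17,13,17) vs β=9 → FL=W FR=W RL=W RR=W
t=29: phase=(20,22,18,22) vs β=9 → FL=W FR=W RL=W RR=W
t=45: phase=(12,14,10,14) vs β=9 → FL=W FR=W RL=W RR=W


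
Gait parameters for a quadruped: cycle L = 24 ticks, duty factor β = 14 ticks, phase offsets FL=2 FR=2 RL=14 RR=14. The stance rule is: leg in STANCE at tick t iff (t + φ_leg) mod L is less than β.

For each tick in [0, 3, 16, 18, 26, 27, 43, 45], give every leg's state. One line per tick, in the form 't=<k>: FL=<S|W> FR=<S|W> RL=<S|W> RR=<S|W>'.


t=0: phase=(2,2,14,14) vs β=14 → FL=S FR=S RL=W RR=W
t=3: phase=(5,5,17,17) vs β=14 → FL=S FR=S RL=W RR=W
t=16: phase=(18,18,6,6) vs β=14 → FL=W FR=W RL=S RR=S
t=18: phase=(20,20,8,8) vs β=14 → FL=W FR=W RL=S RR=S
t=26: phase=(4,4,16,16) vs β=14 → FL=S FR=S RL=W RR=W
t=27: phase=(5,5,17,17) vs β=14 → FL=S FR=S RL=W RR=W
t=43: phase=(21,21,9,9) vs β=14 → FL=W FR=W RL=S RR=S
t=45: phase=(23,23,11,11) vs β=14 → FL=W FR=W RL=S RR=S

t=0: FL=S FR=S RL=W RR=W
t=3: FL=S FR=S RL=W RR=W
t=16: FL=W FR=W RL=S RR=S
t=18: FL=W FR=W RL=S RR=S
t=26: FL=S FR=S RL=W RR=W
t=27: FL=S FR=S RL=W RR=W
t=43: FL=W FR=W RL=S RR=S
t=45: FL=W FR=W RL=S RR=S


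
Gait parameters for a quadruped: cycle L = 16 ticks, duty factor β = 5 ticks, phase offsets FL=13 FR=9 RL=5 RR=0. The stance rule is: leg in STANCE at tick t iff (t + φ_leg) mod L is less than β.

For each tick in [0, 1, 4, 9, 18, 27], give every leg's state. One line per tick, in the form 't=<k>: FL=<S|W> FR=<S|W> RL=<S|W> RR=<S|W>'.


t=0: FL=W FR=W RL=W RR=S
t=1: FL=W FR=W RL=W RR=S
t=4: FL=S FR=W RL=W RR=S
t=9: FL=W FR=S RL=W RR=W
t=18: FL=W FR=W RL=W RR=S
t=27: FL=W FR=S RL=S RR=W

t=0: phase=(13,9,5,0) vs β=5 → FL=W FR=W RL=W RR=S
t=1: phase=(14,10,6,1) vs β=5 → FL=W FR=W RL=W RR=S
t=4: phase=(1,13,9,4) vs β=5 → FL=S FR=W RL=W RR=S
t=9: phase=(6,2,14,9) vs β=5 → FL=W FR=S RL=W RR=W
t=18: phase=(15,11,7,2) vs β=5 → FL=W FR=W RL=W RR=S
t=27: phase=(8,4,0,11) vs β=5 → FL=W FR=S RL=S RR=W


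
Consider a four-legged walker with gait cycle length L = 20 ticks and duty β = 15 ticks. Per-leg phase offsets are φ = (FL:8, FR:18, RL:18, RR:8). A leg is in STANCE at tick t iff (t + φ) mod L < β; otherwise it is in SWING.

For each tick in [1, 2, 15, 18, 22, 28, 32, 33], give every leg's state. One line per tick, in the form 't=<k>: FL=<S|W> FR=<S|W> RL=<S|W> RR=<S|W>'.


t=1: FL=S FR=W RL=W RR=S
t=2: FL=S FR=S RL=S RR=S
t=15: FL=S FR=S RL=S RR=S
t=18: FL=S FR=W RL=W RR=S
t=22: FL=S FR=S RL=S RR=S
t=28: FL=W FR=S RL=S RR=W
t=32: FL=S FR=S RL=S RR=S
t=33: FL=S FR=S RL=S RR=S

t=1: phase=(9,19,19,9) vs β=15 → FL=S FR=W RL=W RR=S
t=2: phase=(10,0,0,10) vs β=15 → FL=S FR=S RL=S RR=S
t=15: phase=(3,13,13,3) vs β=15 → FL=S FR=S RL=S RR=S
t=18: phase=(6,16,16,6) vs β=15 → FL=S FR=W RL=W RR=S
t=22: phase=(10,0,0,10) vs β=15 → FL=S FR=S RL=S RR=S
t=28: phase=(16,6,6,16) vs β=15 → FL=W FR=S RL=S RR=W
t=32: phase=(0,10,10,0) vs β=15 → FL=S FR=S RL=S RR=S
t=33: phase=(1,11,11,1) vs β=15 → FL=S FR=S RL=S RR=S


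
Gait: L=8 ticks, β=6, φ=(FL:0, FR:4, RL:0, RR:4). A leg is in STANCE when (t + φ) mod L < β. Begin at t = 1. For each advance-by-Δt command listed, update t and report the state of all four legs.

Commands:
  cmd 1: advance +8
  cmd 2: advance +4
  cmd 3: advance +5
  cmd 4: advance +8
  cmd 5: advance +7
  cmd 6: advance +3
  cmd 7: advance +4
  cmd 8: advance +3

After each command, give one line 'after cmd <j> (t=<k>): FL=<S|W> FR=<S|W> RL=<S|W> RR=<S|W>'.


after cmd 1 (t=9): FL=S FR=S RL=S RR=S
after cmd 2 (t=13): FL=S FR=S RL=S RR=S
after cmd 3 (t=18): FL=S FR=W RL=S RR=W
after cmd 4 (t=26): FL=S FR=W RL=S RR=W
after cmd 5 (t=33): FL=S FR=S RL=S RR=S
after cmd 6 (t=36): FL=S FR=S RL=S RR=S
after cmd 7 (t=40): FL=S FR=S RL=S RR=S
after cmd 8 (t=43): FL=S FR=W RL=S RR=W

start t=1: FL=S FR=S RL=S RR=S
cmd 1: advance +8 → t=9, phase=(1,5,1,5) → FL=S FR=S RL=S RR=S
cmd 2: advance +4 → t=13, phase=(5,1,5,1) → FL=S FR=S RL=S RR=S
cmd 3: advance +5 → t=18, phase=(2,6,2,6) → FL=S FR=W RL=S RR=W
cmd 4: advance +8 → t=26, phase=(2,6,2,6) → FL=S FR=W RL=S RR=W
cmd 5: advance +7 → t=33, phase=(1,5,1,5) → FL=S FR=S RL=S RR=S
cmd 6: advance +3 → t=36, phase=(4,0,4,0) → FL=S FR=S RL=S RR=S
cmd 7: advance +4 → t=40, phase=(0,4,0,4) → FL=S FR=S RL=S RR=S
cmd 8: advance +3 → t=43, phase=(3,7,3,7) → FL=S FR=W RL=S RR=W


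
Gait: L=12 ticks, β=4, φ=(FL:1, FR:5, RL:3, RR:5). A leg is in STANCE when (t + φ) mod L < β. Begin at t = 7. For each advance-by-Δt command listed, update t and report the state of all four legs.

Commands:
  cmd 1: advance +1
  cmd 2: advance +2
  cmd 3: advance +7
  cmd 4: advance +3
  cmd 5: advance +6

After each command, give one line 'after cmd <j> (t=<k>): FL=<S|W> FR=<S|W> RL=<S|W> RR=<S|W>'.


after cmd 1 (t=8): FL=W FR=S RL=W RR=S
after cmd 2 (t=10): FL=W FR=S RL=S RR=S
after cmd 3 (t=17): FL=W FR=W RL=W RR=W
after cmd 4 (t=20): FL=W FR=S RL=W RR=S
after cmd 5 (t=26): FL=S FR=W RL=W RR=W

start t=7: FL=W FR=S RL=W RR=S
cmd 1: advance +1 → t=8, phase=(9,1,11,1) → FL=W FR=S RL=W RR=S
cmd 2: advance +2 → t=10, phase=(11,3,1,3) → FL=W FR=S RL=S RR=S
cmd 3: advance +7 → t=17, phase=(6,10,8,10) → FL=W FR=W RL=W RR=W
cmd 4: advance +3 → t=20, phase=(9,1,11,1) → FL=W FR=S RL=W RR=S
cmd 5: advance +6 → t=26, phase=(3,7,5,7) → FL=S FR=W RL=W RR=W


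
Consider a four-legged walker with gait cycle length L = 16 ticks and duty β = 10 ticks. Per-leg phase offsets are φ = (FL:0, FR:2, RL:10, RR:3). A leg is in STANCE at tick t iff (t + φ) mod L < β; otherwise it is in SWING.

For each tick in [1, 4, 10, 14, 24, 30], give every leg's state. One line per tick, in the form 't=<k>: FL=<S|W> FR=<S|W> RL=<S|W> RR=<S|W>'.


t=1: phase=(1,3,11,4) vs β=10 → FL=S FR=S RL=W RR=S
t=4: phase=(4,6,14,7) vs β=10 → FL=S FR=S RL=W RR=S
t=10: phase=(10,12,4,13) vs β=10 → FL=W FR=W RL=S RR=W
t=14: phase=(14,0,8,1) vs β=10 → FL=W FR=S RL=S RR=S
t=24: phase=(8,10,2,11) vs β=10 → FL=S FR=W RL=S RR=W
t=30: phase=(14,0,8,1) vs β=10 → FL=W FR=S RL=S RR=S

t=1: FL=S FR=S RL=W RR=S
t=4: FL=S FR=S RL=W RR=S
t=10: FL=W FR=W RL=S RR=W
t=14: FL=W FR=S RL=S RR=S
t=24: FL=S FR=W RL=S RR=W
t=30: FL=W FR=S RL=S RR=S


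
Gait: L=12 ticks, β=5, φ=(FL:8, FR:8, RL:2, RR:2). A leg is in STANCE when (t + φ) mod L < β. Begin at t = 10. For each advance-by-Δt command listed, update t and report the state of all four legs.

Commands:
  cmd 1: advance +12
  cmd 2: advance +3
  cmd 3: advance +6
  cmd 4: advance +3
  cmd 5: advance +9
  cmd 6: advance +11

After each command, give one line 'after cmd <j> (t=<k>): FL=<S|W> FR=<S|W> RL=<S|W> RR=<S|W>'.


start t=10: FL=W FR=W RL=S RR=S
cmd 1: advance +12 → t=22, phase=(6,6,0,0) → FL=W FR=W RL=S RR=S
cmd 2: advance +3 → t=25, phase=(9,9,3,3) → FL=W FR=W RL=S RR=S
cmd 3: advance +6 → t=31, phase=(3,3,9,9) → FL=S FR=S RL=W RR=W
cmd 4: advance +3 → t=34, phase=(6,6,0,0) → FL=W FR=W RL=S RR=S
cmd 5: advance +9 → t=43, phase=(3,3,9,9) → FL=S FR=S RL=W RR=W
cmd 6: advance +11 → t=54, phase=(2,2,8,8) → FL=S FR=S RL=W RR=W

after cmd 1 (t=22): FL=W FR=W RL=S RR=S
after cmd 2 (t=25): FL=W FR=W RL=S RR=S
after cmd 3 (t=31): FL=S FR=S RL=W RR=W
after cmd 4 (t=34): FL=W FR=W RL=S RR=S
after cmd 5 (t=43): FL=S FR=S RL=W RR=W
after cmd 6 (t=54): FL=S FR=S RL=W RR=W


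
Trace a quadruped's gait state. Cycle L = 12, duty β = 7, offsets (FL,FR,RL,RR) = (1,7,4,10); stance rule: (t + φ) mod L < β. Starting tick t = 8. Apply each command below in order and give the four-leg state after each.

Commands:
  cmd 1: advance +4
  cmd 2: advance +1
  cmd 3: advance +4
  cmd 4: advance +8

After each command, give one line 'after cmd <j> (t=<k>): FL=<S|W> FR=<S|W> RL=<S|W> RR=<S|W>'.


start t=8: FL=W FR=S RL=S RR=S
cmd 1: advance +4 → t=12, phase=(1,7,4,10) → FL=S FR=W RL=S RR=W
cmd 2: advance +1 → t=13, phase=(2,8,5,11) → FL=S FR=W RL=S RR=W
cmd 3: advance +4 → t=17, phase=(6,0,9,3) → FL=S FR=S RL=W RR=S
cmd 4: advance +8 → t=25, phase=(2,8,5,11) → FL=S FR=W RL=S RR=W

after cmd 1 (t=12): FL=S FR=W RL=S RR=W
after cmd 2 (t=13): FL=S FR=W RL=S RR=W
after cmd 3 (t=17): FL=S FR=S RL=W RR=S
after cmd 4 (t=25): FL=S FR=W RL=S RR=W


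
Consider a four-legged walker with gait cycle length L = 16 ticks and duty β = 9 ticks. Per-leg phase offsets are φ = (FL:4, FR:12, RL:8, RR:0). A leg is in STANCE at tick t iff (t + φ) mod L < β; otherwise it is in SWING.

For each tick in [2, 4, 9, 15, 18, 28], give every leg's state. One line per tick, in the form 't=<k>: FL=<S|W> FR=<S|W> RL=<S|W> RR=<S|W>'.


t=2: phase=(6,14,10,2) vs β=9 → FL=S FR=W RL=W RR=S
t=4: phase=(8,0,12,4) vs β=9 → FL=S FR=S RL=W RR=S
t=9: phase=(13,5,1,9) vs β=9 → FL=W FR=S RL=S RR=W
t=15: phase=(3,11,7,15) vs β=9 → FL=S FR=W RL=S RR=W
t=18: phase=(6,14,10,2) vs β=9 → FL=S FR=W RL=W RR=S
t=28: phase=(0,8,4,12) vs β=9 → FL=S FR=S RL=S RR=W

t=2: FL=S FR=W RL=W RR=S
t=4: FL=S FR=S RL=W RR=S
t=9: FL=W FR=S RL=S RR=W
t=15: FL=S FR=W RL=S RR=W
t=18: FL=S FR=W RL=W RR=S
t=28: FL=S FR=S RL=S RR=W


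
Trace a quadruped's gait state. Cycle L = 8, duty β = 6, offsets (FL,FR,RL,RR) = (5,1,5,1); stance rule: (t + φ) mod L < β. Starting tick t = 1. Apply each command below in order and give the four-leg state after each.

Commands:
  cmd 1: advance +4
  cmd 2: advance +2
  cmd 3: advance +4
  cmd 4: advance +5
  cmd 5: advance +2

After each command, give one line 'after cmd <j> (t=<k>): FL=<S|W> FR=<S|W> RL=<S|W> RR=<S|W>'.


after cmd 1 (t=5): FL=S FR=W RL=S RR=W
after cmd 2 (t=7): FL=S FR=S RL=S RR=S
after cmd 3 (t=11): FL=S FR=S RL=S RR=S
after cmd 4 (t=16): FL=S FR=S RL=S RR=S
after cmd 5 (t=18): FL=W FR=S RL=W RR=S

start t=1: FL=W FR=S RL=W RR=S
cmd 1: advance +4 → t=5, phase=(2,6,2,6) → FL=S FR=W RL=S RR=W
cmd 2: advance +2 → t=7, phase=(4,0,4,0) → FL=S FR=S RL=S RR=S
cmd 3: advance +4 → t=11, phase=(0,4,0,4) → FL=S FR=S RL=S RR=S
cmd 4: advance +5 → t=16, phase=(5,1,5,1) → FL=S FR=S RL=S RR=S
cmd 5: advance +2 → t=18, phase=(7,3,7,3) → FL=W FR=S RL=W RR=S


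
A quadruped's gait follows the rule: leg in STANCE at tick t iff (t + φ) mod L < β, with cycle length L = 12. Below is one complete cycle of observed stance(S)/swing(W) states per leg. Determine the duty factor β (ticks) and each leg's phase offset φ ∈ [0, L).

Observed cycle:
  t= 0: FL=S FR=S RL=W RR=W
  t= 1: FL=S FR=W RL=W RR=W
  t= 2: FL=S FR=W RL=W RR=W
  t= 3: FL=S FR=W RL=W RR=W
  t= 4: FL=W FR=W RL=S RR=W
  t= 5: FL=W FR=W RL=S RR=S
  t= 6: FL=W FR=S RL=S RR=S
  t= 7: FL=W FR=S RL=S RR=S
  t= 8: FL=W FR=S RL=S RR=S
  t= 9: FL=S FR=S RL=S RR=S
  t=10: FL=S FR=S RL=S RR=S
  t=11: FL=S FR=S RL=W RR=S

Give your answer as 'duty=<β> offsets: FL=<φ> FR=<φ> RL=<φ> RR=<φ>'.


duty β = stance ticks per leg = 7
FL: stance ticks = 7; W→S at t=9 → φ=3
FR: stance ticks = 7; W→S at t=6 → φ=6
RL: stance ticks = 7; W→S at t=4 → φ=8
RR: stance ticks = 7; W→S at t=5 → φ=7

duty=7 offsets: FL=3 FR=6 RL=8 RR=7


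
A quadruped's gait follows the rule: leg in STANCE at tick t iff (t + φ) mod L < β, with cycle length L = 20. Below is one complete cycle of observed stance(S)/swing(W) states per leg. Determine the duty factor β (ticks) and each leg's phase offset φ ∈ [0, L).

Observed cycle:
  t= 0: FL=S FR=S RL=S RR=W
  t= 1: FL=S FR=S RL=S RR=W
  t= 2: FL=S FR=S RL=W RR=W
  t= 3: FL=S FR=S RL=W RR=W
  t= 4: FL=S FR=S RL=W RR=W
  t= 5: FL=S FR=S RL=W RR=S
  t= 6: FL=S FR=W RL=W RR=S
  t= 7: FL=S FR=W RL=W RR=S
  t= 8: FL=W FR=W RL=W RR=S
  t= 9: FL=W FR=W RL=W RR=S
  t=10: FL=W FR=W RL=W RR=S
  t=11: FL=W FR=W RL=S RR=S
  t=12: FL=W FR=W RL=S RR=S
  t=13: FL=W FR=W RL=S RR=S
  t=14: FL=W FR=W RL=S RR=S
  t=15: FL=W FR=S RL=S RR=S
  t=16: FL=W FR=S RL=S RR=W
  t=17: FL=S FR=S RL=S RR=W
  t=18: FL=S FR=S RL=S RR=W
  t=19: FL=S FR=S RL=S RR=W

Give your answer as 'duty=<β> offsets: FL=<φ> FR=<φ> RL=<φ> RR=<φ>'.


duty β = stance ticks per leg = 11
FL: stance ticks = 11; W→S at t=17 → φ=3
FR: stance ticks = 11; W→S at t=15 → φ=5
RL: stance ticks = 11; W→S at t=11 → φ=9
RR: stance ticks = 11; W→S at t=5 → φ=15

duty=11 offsets: FL=3 FR=5 RL=9 RR=15


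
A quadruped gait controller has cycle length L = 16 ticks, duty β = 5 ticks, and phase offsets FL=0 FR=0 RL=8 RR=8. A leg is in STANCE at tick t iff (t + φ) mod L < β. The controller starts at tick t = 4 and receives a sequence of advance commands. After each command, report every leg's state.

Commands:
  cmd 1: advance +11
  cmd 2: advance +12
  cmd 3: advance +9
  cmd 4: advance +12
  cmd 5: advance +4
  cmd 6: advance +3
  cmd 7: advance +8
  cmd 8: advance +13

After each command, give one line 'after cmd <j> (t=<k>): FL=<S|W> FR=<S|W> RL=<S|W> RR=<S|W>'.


after cmd 1 (t=15): FL=W FR=W RL=W RR=W
after cmd 2 (t=27): FL=W FR=W RL=S RR=S
after cmd 3 (t=36): FL=S FR=S RL=W RR=W
after cmd 4 (t=48): FL=S FR=S RL=W RR=W
after cmd 5 (t=52): FL=S FR=S RL=W RR=W
after cmd 6 (t=55): FL=W FR=W RL=W RR=W
after cmd 7 (t=63): FL=W FR=W RL=W RR=W
after cmd 8 (t=76): FL=W FR=W RL=S RR=S

start t=4: FL=S FR=S RL=W RR=W
cmd 1: advance +11 → t=15, phase=(15,15,7,7) → FL=W FR=W RL=W RR=W
cmd 2: advance +12 → t=27, phase=(11,11,3,3) → FL=W FR=W RL=S RR=S
cmd 3: advance +9 → t=36, phase=(4,4,12,12) → FL=S FR=S RL=W RR=W
cmd 4: advance +12 → t=48, phase=(0,0,8,8) → FL=S FR=S RL=W RR=W
cmd 5: advance +4 → t=52, phase=(4,4,12,12) → FL=S FR=S RL=W RR=W
cmd 6: advance +3 → t=55, phase=(7,7,15,15) → FL=W FR=W RL=W RR=W
cmd 7: advance +8 → t=63, phase=(15,15,7,7) → FL=W FR=W RL=W RR=W
cmd 8: advance +13 → t=76, phase=(12,12,4,4) → FL=W FR=W RL=S RR=S


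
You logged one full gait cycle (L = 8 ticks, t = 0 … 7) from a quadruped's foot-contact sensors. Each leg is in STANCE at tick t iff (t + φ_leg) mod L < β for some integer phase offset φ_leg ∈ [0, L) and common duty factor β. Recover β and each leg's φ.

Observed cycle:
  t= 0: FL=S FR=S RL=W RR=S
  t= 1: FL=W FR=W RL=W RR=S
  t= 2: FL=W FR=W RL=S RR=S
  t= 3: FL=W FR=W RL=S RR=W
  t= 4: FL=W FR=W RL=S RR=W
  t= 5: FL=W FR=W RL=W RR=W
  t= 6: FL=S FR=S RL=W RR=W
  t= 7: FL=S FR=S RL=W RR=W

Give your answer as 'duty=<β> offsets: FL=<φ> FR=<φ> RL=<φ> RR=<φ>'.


duty=3 offsets: FL=2 FR=2 RL=6 RR=0

duty β = stance ticks per leg = 3
FL: stance ticks = 3; W→S at t=6 → φ=2
FR: stance ticks = 3; W→S at t=6 → φ=2
RL: stance ticks = 3; W→S at t=2 → φ=6
RR: stance ticks = 3; W→S at t=0 → φ=0


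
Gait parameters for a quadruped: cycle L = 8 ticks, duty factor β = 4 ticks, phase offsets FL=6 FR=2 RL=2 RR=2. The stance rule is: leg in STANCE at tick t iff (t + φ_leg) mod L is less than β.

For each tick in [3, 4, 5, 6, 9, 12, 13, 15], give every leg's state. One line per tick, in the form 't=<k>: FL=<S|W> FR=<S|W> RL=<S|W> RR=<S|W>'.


t=3: phase=(1,5,5,5) vs β=4 → FL=S FR=W RL=W RR=W
t=4: phase=(2,6,6,6) vs β=4 → FL=S FR=W RL=W RR=W
t=5: phase=(3,7,7,7) vs β=4 → FL=S FR=W RL=W RR=W
t=6: phase=(4,0,0,0) vs β=4 → FL=W FR=S RL=S RR=S
t=9: phase=(7,3,3,3) vs β=4 → FL=W FR=S RL=S RR=S
t=12: phase=(2,6,6,6) vs β=4 → FL=S FR=W RL=W RR=W
t=13: phase=(3,7,7,7) vs β=4 → FL=S FR=W RL=W RR=W
t=15: phase=(5,1,1,1) vs β=4 → FL=W FR=S RL=S RR=S

t=3: FL=S FR=W RL=W RR=W
t=4: FL=S FR=W RL=W RR=W
t=5: FL=S FR=W RL=W RR=W
t=6: FL=W FR=S RL=S RR=S
t=9: FL=W FR=S RL=S RR=S
t=12: FL=S FR=W RL=W RR=W
t=13: FL=S FR=W RL=W RR=W
t=15: FL=W FR=S RL=S RR=S


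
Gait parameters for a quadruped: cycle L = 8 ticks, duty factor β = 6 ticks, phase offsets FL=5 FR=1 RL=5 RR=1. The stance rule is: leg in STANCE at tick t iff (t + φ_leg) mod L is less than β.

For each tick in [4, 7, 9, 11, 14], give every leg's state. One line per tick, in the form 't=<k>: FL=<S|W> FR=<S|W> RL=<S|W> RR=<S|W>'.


t=4: phase=(1,5,1,5) vs β=6 → FL=S FR=S RL=S RR=S
t=7: phase=(4,0,4,0) vs β=6 → FL=S FR=S RL=S RR=S
t=9: phase=(6,2,6,2) vs β=6 → FL=W FR=S RL=W RR=S
t=11: phase=(0,4,0,4) vs β=6 → FL=S FR=S RL=S RR=S
t=14: phase=(3,7,3,7) vs β=6 → FL=S FR=W RL=S RR=W

t=4: FL=S FR=S RL=S RR=S
t=7: FL=S FR=S RL=S RR=S
t=9: FL=W FR=S RL=W RR=S
t=11: FL=S FR=S RL=S RR=S
t=14: FL=S FR=W RL=S RR=W


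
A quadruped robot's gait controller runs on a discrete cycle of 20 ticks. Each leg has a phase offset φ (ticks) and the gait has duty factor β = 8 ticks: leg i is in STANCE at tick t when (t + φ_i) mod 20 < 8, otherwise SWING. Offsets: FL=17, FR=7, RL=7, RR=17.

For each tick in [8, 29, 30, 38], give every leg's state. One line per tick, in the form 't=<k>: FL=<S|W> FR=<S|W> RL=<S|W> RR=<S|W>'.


t=8: FL=S FR=W RL=W RR=S
t=29: FL=S FR=W RL=W RR=S
t=30: FL=S FR=W RL=W RR=S
t=38: FL=W FR=S RL=S RR=W

t=8: phase=(5,15,15,5) vs β=8 → FL=S FR=W RL=W RR=S
t=29: phase=(6,16,16,6) vs β=8 → FL=S FR=W RL=W RR=S
t=30: phase=(7,17,17,7) vs β=8 → FL=S FR=W RL=W RR=S
t=38: phase=(15,5,5,15) vs β=8 → FL=W FR=S RL=S RR=W


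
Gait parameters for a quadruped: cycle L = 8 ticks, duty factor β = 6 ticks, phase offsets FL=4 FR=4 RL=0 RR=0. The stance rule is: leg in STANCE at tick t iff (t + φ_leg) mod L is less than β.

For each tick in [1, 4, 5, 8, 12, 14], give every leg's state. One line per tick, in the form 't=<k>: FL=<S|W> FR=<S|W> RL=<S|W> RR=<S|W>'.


t=1: FL=S FR=S RL=S RR=S
t=4: FL=S FR=S RL=S RR=S
t=5: FL=S FR=S RL=S RR=S
t=8: FL=S FR=S RL=S RR=S
t=12: FL=S FR=S RL=S RR=S
t=14: FL=S FR=S RL=W RR=W

t=1: phase=(5,5,1,1) vs β=6 → FL=S FR=S RL=S RR=S
t=4: phase=(0,0,4,4) vs β=6 → FL=S FR=S RL=S RR=S
t=5: phase=(1,1,5,5) vs β=6 → FL=S FR=S RL=S RR=S
t=8: phase=(4,4,0,0) vs β=6 → FL=S FR=S RL=S RR=S
t=12: phase=(0,0,4,4) vs β=6 → FL=S FR=S RL=S RR=S
t=14: phase=(2,2,6,6) vs β=6 → FL=S FR=S RL=W RR=W


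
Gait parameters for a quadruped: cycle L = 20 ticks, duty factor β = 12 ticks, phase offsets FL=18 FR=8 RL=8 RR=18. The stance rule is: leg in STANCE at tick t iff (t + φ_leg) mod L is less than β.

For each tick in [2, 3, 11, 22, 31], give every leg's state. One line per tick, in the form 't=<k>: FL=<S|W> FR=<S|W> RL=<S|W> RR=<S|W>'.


t=2: FL=S FR=S RL=S RR=S
t=3: FL=S FR=S RL=S RR=S
t=11: FL=S FR=W RL=W RR=S
t=22: FL=S FR=S RL=S RR=S
t=31: FL=S FR=W RL=W RR=S

t=2: phase=(0,10,10,0) vs β=12 → FL=S FR=S RL=S RR=S
t=3: phase=(1,11,11,1) vs β=12 → FL=S FR=S RL=S RR=S
t=11: phase=(9,19,19,9) vs β=12 → FL=S FR=W RL=W RR=S
t=22: phase=(0,10,10,0) vs β=12 → FL=S FR=S RL=S RR=S
t=31: phase=(9,19,19,9) vs β=12 → FL=S FR=W RL=W RR=S


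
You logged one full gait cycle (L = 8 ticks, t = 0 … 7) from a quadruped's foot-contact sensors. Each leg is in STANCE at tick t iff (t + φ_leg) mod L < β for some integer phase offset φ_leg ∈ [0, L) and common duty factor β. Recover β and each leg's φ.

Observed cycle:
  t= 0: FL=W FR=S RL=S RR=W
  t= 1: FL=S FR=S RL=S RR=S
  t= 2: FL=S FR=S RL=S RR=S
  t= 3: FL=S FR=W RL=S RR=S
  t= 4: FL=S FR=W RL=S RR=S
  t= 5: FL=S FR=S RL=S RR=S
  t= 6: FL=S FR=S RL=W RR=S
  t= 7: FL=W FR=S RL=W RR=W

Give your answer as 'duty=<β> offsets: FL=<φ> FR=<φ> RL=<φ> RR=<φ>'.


duty=6 offsets: FL=7 FR=3 RL=0 RR=7

duty β = stance ticks per leg = 6
FL: stance ticks = 6; W→S at t=1 → φ=7
FR: stance ticks = 6; W→S at t=5 → φ=3
RL: stance ticks = 6; W→S at t=0 → φ=0
RR: stance ticks = 6; W→S at t=1 → φ=7


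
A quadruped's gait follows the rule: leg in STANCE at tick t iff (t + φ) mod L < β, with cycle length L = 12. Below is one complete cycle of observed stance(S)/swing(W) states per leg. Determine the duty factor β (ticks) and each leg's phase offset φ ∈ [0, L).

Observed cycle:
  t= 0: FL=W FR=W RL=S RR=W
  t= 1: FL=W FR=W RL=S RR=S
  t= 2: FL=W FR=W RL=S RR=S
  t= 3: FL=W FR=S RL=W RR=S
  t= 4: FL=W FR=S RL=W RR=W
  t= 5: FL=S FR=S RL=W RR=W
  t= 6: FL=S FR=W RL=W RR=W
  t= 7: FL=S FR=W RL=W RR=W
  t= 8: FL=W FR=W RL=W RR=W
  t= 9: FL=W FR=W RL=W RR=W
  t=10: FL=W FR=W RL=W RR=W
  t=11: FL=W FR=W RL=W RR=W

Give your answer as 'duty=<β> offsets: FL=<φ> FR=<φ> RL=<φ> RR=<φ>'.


duty=3 offsets: FL=7 FR=9 RL=0 RR=11

duty β = stance ticks per leg = 3
FL: stance ticks = 3; W→S at t=5 → φ=7
FR: stance ticks = 3; W→S at t=3 → φ=9
RL: stance ticks = 3; W→S at t=0 → φ=0
RR: stance ticks = 3; W→S at t=1 → φ=11


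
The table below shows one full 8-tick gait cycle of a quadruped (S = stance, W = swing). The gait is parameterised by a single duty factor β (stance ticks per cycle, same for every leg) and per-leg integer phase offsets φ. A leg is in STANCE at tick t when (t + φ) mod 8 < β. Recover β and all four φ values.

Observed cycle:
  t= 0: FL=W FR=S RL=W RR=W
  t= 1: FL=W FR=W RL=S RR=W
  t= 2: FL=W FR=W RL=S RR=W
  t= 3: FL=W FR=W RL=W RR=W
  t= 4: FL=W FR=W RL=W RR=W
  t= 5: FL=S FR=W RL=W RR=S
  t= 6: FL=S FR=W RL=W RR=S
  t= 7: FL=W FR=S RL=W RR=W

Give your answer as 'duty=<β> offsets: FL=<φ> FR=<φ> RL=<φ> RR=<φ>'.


duty=2 offsets: FL=3 FR=1 RL=7 RR=3

duty β = stance ticks per leg = 2
FL: stance ticks = 2; W→S at t=5 → φ=3
FR: stance ticks = 2; W→S at t=7 → φ=1
RL: stance ticks = 2; W→S at t=1 → φ=7
RR: stance ticks = 2; W→S at t=5 → φ=3


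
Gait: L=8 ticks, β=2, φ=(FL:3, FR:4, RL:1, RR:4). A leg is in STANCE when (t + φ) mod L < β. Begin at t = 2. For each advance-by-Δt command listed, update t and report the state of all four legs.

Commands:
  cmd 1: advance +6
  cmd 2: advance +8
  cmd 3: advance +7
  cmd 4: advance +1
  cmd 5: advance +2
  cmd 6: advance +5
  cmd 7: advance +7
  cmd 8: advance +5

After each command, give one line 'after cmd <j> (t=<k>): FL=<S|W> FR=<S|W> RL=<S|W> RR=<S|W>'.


after cmd 1 (t=8): FL=W FR=W RL=S RR=W
after cmd 2 (t=16): FL=W FR=W RL=S RR=W
after cmd 3 (t=23): FL=W FR=W RL=S RR=W
after cmd 4 (t=24): FL=W FR=W RL=S RR=W
after cmd 5 (t=26): FL=W FR=W RL=W RR=W
after cmd 6 (t=31): FL=W FR=W RL=S RR=W
after cmd 7 (t=38): FL=S FR=W RL=W RR=W
after cmd 8 (t=43): FL=W FR=W RL=W RR=W

start t=2: FL=W FR=W RL=W RR=W
cmd 1: advance +6 → t=8, phase=(3,4,1,4) → FL=W FR=W RL=S RR=W
cmd 2: advance +8 → t=16, phase=(3,4,1,4) → FL=W FR=W RL=S RR=W
cmd 3: advance +7 → t=23, phase=(2,3,0,3) → FL=W FR=W RL=S RR=W
cmd 4: advance +1 → t=24, phase=(3,4,1,4) → FL=W FR=W RL=S RR=W
cmd 5: advance +2 → t=26, phase=(5,6,3,6) → FL=W FR=W RL=W RR=W
cmd 6: advance +5 → t=31, phase=(2,3,0,3) → FL=W FR=W RL=S RR=W
cmd 7: advance +7 → t=38, phase=(1,2,7,2) → FL=S FR=W RL=W RR=W
cmd 8: advance +5 → t=43, phase=(6,7,4,7) → FL=W FR=W RL=W RR=W


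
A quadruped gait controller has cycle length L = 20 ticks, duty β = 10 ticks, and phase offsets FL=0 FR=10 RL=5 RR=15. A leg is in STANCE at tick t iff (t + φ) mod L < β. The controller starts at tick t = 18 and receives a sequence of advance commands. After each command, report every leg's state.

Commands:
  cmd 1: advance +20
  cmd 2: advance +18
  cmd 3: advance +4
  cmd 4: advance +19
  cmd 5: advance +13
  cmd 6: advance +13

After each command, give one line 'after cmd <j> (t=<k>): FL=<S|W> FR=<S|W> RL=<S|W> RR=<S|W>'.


after cmd 1 (t=38): FL=W FR=S RL=S RR=W
after cmd 2 (t=56): FL=W FR=S RL=S RR=W
after cmd 3 (t=60): FL=S FR=W RL=S RR=W
after cmd 4 (t=79): FL=W FR=S RL=S RR=W
after cmd 5 (t=92): FL=W FR=S RL=W RR=S
after cmd 6 (t=105): FL=S FR=W RL=W RR=S

start t=18: FL=W FR=S RL=S RR=W
cmd 1: advance +20 → t=38, phase=(18,8,3,13) → FL=W FR=S RL=S RR=W
cmd 2: advance +18 → t=56, phase=(16,6,1,11) → FL=W FR=S RL=S RR=W
cmd 3: advance +4 → t=60, phase=(0,10,5,15) → FL=S FR=W RL=S RR=W
cmd 4: advance +19 → t=79, phase=(19,9,4,14) → FL=W FR=S RL=S RR=W
cmd 5: advance +13 → t=92, phase=(12,2,17,7) → FL=W FR=S RL=W RR=S
cmd 6: advance +13 → t=105, phase=(5,15,10,0) → FL=S FR=W RL=W RR=S


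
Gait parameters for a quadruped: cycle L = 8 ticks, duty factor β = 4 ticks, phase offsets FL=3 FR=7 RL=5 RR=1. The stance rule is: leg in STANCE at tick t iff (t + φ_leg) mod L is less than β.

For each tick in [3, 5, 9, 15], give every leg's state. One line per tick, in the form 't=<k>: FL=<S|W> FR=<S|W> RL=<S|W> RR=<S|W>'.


t=3: FL=W FR=S RL=S RR=W
t=5: FL=S FR=W RL=S RR=W
t=9: FL=W FR=S RL=W RR=S
t=15: FL=S FR=W RL=W RR=S

t=3: phase=(6,2,0,4) vs β=4 → FL=W FR=S RL=S RR=W
t=5: phase=(0,4,2,6) vs β=4 → FL=S FR=W RL=S RR=W
t=9: phase=(4,0,6,2) vs β=4 → FL=W FR=S RL=W RR=S
t=15: phase=(2,6,4,0) vs β=4 → FL=S FR=W RL=W RR=S


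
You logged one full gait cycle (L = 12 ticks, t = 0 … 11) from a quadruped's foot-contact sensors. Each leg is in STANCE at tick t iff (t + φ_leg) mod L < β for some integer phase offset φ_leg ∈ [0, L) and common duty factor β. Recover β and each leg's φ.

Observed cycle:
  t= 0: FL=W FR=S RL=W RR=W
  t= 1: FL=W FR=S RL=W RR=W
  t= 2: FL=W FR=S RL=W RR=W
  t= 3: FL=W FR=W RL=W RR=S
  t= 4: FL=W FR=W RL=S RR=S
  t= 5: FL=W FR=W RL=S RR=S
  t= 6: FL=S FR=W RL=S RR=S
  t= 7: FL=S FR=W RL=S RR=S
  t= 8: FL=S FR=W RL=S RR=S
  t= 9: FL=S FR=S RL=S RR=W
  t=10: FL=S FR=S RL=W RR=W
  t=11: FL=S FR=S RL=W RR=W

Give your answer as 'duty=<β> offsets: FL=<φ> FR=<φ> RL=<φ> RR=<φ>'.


duty β = stance ticks per leg = 6
FL: stance ticks = 6; W→S at t=6 → φ=6
FR: stance ticks = 6; W→S at t=9 → φ=3
RL: stance ticks = 6; W→S at t=4 → φ=8
RR: stance ticks = 6; W→S at t=3 → φ=9

duty=6 offsets: FL=6 FR=3 RL=8 RR=9


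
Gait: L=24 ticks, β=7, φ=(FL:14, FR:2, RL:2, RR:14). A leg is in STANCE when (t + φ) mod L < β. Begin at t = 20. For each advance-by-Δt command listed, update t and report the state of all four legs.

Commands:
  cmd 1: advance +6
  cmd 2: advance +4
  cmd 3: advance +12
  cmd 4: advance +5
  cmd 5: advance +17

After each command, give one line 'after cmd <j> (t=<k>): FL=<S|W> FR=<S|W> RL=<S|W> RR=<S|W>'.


start t=20: FL=W FR=W RL=W RR=W
cmd 1: advance +6 → t=26, phase=(16,4,4,16) → FL=W FR=S RL=S RR=W
cmd 2: advance +4 → t=30, phase=(20,8,8,20) → FL=W FR=W RL=W RR=W
cmd 3: advance +12 → t=42, phase=(8,20,20,8) → FL=W FR=W RL=W RR=W
cmd 4: advance +5 → t=47, phase=(13,1,1,13) → FL=W FR=S RL=S RR=W
cmd 5: advance +17 → t=64, phase=(6,18,18,6) → FL=S FR=W RL=W RR=S

after cmd 1 (t=26): FL=W FR=S RL=S RR=W
after cmd 2 (t=30): FL=W FR=W RL=W RR=W
after cmd 3 (t=42): FL=W FR=W RL=W RR=W
after cmd 4 (t=47): FL=W FR=S RL=S RR=W
after cmd 5 (t=64): FL=S FR=W RL=W RR=S


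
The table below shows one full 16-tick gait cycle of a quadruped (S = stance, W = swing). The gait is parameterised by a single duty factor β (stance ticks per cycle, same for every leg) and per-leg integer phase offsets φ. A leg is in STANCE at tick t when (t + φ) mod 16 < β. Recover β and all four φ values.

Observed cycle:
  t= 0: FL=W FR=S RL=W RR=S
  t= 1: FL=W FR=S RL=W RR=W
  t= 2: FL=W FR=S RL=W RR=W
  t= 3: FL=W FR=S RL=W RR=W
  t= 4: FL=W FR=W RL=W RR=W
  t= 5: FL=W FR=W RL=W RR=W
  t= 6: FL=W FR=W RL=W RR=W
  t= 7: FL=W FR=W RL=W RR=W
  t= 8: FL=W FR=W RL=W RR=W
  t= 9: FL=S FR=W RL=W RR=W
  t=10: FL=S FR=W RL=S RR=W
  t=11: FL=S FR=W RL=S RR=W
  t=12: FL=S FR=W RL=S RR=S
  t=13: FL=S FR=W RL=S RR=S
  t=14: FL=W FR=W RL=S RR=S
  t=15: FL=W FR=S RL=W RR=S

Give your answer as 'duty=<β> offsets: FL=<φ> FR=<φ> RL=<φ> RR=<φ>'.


duty β = stance ticks per leg = 5
FL: stance ticks = 5; W→S at t=9 → φ=7
FR: stance ticks = 5; W→S at t=15 → φ=1
RL: stance ticks = 5; W→S at t=10 → φ=6
RR: stance ticks = 5; W→S at t=12 → φ=4

duty=5 offsets: FL=7 FR=1 RL=6 RR=4


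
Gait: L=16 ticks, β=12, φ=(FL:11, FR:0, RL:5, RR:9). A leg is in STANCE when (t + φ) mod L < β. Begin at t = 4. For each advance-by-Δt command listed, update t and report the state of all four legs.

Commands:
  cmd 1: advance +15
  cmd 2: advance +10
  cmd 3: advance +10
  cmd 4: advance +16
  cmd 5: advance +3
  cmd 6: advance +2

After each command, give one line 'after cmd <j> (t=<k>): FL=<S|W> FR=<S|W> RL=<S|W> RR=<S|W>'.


start t=4: FL=W FR=S RL=S RR=W
cmd 1: advance +15 → t=19, phase=(14,3,8,12) → FL=W FR=S RL=S RR=W
cmd 2: advance +10 → t=29, phase=(8,13,2,6) → FL=S FR=W RL=S RR=S
cmd 3: advance +10 → t=39, phase=(2,7,12,0) → FL=S FR=S RL=W RR=S
cmd 4: advance +16 → t=55, phase=(2,7,12,0) → FL=S FR=S RL=W RR=S
cmd 5: advance +3 → t=58, phase=(5,10,15,3) → FL=S FR=S RL=W RR=S
cmd 6: advance +2 → t=60, phase=(7,12,1,5) → FL=S FR=W RL=S RR=S

after cmd 1 (t=19): FL=W FR=S RL=S RR=W
after cmd 2 (t=29): FL=S FR=W RL=S RR=S
after cmd 3 (t=39): FL=S FR=S RL=W RR=S
after cmd 4 (t=55): FL=S FR=S RL=W RR=S
after cmd 5 (t=58): FL=S FR=S RL=W RR=S
after cmd 6 (t=60): FL=S FR=W RL=S RR=S


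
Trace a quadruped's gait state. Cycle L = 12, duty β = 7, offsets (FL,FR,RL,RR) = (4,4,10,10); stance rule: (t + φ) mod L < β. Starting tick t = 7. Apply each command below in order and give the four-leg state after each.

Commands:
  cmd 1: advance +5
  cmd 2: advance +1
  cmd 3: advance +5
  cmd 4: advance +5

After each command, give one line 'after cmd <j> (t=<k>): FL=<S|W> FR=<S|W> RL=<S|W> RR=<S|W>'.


after cmd 1 (t=12): FL=S FR=S RL=W RR=W
after cmd 2 (t=13): FL=S FR=S RL=W RR=W
after cmd 3 (t=18): FL=W FR=W RL=S RR=S
after cmd 4 (t=23): FL=S FR=S RL=W RR=W

start t=7: FL=W FR=W RL=S RR=S
cmd 1: advance +5 → t=12, phase=(4,4,10,10) → FL=S FR=S RL=W RR=W
cmd 2: advance +1 → t=13, phase=(5,5,11,11) → FL=S FR=S RL=W RR=W
cmd 3: advance +5 → t=18, phase=(10,10,4,4) → FL=W FR=W RL=S RR=S
cmd 4: advance +5 → t=23, phase=(3,3,9,9) → FL=S FR=S RL=W RR=W
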